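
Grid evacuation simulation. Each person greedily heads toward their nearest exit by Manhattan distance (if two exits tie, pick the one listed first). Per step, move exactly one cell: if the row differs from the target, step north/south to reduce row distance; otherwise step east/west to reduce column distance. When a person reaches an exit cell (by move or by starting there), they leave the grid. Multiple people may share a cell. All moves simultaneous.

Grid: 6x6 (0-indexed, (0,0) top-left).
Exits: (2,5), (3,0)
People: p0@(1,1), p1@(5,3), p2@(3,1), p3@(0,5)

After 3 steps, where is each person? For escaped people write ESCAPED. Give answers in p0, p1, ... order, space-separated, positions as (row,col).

Step 1: p0:(1,1)->(2,1) | p1:(5,3)->(4,3) | p2:(3,1)->(3,0)->EXIT | p3:(0,5)->(1,5)
Step 2: p0:(2,1)->(3,1) | p1:(4,3)->(3,3) | p2:escaped | p3:(1,5)->(2,5)->EXIT
Step 3: p0:(3,1)->(3,0)->EXIT | p1:(3,3)->(2,3) | p2:escaped | p3:escaped

ESCAPED (2,3) ESCAPED ESCAPED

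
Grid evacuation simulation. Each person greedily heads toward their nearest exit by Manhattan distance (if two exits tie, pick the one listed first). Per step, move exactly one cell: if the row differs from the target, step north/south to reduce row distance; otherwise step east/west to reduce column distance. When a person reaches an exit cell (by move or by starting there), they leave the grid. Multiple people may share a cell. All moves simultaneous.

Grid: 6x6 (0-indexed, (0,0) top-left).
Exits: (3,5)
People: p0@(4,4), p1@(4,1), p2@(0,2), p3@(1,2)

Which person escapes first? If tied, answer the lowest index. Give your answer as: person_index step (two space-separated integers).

Answer: 0 2

Derivation:
Step 1: p0:(4,4)->(3,4) | p1:(4,1)->(3,1) | p2:(0,2)->(1,2) | p3:(1,2)->(2,2)
Step 2: p0:(3,4)->(3,5)->EXIT | p1:(3,1)->(3,2) | p2:(1,2)->(2,2) | p3:(2,2)->(3,2)
Step 3: p0:escaped | p1:(3,2)->(3,3) | p2:(2,2)->(3,2) | p3:(3,2)->(3,3)
Step 4: p0:escaped | p1:(3,3)->(3,4) | p2:(3,2)->(3,3) | p3:(3,3)->(3,4)
Step 5: p0:escaped | p1:(3,4)->(3,5)->EXIT | p2:(3,3)->(3,4) | p3:(3,4)->(3,5)->EXIT
Step 6: p0:escaped | p1:escaped | p2:(3,4)->(3,5)->EXIT | p3:escaped
Exit steps: [2, 5, 6, 5]
First to escape: p0 at step 2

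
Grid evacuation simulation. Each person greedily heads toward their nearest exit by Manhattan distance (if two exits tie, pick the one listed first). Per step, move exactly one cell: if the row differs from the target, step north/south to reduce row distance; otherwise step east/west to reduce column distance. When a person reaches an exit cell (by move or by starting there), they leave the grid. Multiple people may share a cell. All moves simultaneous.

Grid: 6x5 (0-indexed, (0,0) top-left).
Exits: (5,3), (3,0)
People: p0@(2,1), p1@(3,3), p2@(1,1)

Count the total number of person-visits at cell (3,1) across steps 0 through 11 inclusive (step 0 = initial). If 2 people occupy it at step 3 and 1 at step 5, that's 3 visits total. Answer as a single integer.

Answer: 2

Derivation:
Step 0: p0@(2,1) p1@(3,3) p2@(1,1) -> at (3,1): 0 [-], cum=0
Step 1: p0@(3,1) p1@(4,3) p2@(2,1) -> at (3,1): 1 [p0], cum=1
Step 2: p0@ESC p1@ESC p2@(3,1) -> at (3,1): 1 [p2], cum=2
Step 3: p0@ESC p1@ESC p2@ESC -> at (3,1): 0 [-], cum=2
Total visits = 2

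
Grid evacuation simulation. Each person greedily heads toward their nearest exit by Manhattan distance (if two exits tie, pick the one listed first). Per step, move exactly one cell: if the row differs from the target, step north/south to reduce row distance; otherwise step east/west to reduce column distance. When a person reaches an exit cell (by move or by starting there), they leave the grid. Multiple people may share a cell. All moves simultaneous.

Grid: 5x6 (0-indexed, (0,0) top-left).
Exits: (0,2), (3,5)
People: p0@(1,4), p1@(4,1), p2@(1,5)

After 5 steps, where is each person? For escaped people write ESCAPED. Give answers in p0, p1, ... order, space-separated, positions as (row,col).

Step 1: p0:(1,4)->(0,4) | p1:(4,1)->(3,1) | p2:(1,5)->(2,5)
Step 2: p0:(0,4)->(0,3) | p1:(3,1)->(2,1) | p2:(2,5)->(3,5)->EXIT
Step 3: p0:(0,3)->(0,2)->EXIT | p1:(2,1)->(1,1) | p2:escaped
Step 4: p0:escaped | p1:(1,1)->(0,1) | p2:escaped
Step 5: p0:escaped | p1:(0,1)->(0,2)->EXIT | p2:escaped

ESCAPED ESCAPED ESCAPED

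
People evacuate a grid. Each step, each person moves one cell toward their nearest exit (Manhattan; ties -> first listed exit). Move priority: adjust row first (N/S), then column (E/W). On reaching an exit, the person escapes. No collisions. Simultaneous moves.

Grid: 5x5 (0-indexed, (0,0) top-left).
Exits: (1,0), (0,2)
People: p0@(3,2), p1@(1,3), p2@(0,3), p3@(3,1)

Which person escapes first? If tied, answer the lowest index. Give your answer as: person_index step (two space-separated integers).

Answer: 2 1

Derivation:
Step 1: p0:(3,2)->(2,2) | p1:(1,3)->(0,3) | p2:(0,3)->(0,2)->EXIT | p3:(3,1)->(2,1)
Step 2: p0:(2,2)->(1,2) | p1:(0,3)->(0,2)->EXIT | p2:escaped | p3:(2,1)->(1,1)
Step 3: p0:(1,2)->(0,2)->EXIT | p1:escaped | p2:escaped | p3:(1,1)->(1,0)->EXIT
Exit steps: [3, 2, 1, 3]
First to escape: p2 at step 1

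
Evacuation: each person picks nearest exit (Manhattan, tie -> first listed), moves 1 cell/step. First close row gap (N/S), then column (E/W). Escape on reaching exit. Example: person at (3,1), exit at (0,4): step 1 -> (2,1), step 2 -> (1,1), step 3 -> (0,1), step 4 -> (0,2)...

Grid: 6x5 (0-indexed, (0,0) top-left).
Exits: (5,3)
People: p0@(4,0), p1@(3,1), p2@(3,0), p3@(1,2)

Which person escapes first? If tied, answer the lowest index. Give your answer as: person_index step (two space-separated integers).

Answer: 0 4

Derivation:
Step 1: p0:(4,0)->(5,0) | p1:(3,1)->(4,1) | p2:(3,0)->(4,0) | p3:(1,2)->(2,2)
Step 2: p0:(5,0)->(5,1) | p1:(4,1)->(5,1) | p2:(4,0)->(5,0) | p3:(2,2)->(3,2)
Step 3: p0:(5,1)->(5,2) | p1:(5,1)->(5,2) | p2:(5,0)->(5,1) | p3:(3,2)->(4,2)
Step 4: p0:(5,2)->(5,3)->EXIT | p1:(5,2)->(5,3)->EXIT | p2:(5,1)->(5,2) | p3:(4,2)->(5,2)
Step 5: p0:escaped | p1:escaped | p2:(5,2)->(5,3)->EXIT | p3:(5,2)->(5,3)->EXIT
Exit steps: [4, 4, 5, 5]
First to escape: p0 at step 4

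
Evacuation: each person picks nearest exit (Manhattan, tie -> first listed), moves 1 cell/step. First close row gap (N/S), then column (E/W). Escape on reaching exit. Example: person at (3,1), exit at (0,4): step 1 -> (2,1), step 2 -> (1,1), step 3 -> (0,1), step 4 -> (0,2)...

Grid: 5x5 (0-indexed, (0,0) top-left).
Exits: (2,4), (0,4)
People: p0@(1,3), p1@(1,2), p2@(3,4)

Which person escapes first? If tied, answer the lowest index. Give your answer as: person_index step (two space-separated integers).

Answer: 2 1

Derivation:
Step 1: p0:(1,3)->(2,3) | p1:(1,2)->(2,2) | p2:(3,4)->(2,4)->EXIT
Step 2: p0:(2,3)->(2,4)->EXIT | p1:(2,2)->(2,3) | p2:escaped
Step 3: p0:escaped | p1:(2,3)->(2,4)->EXIT | p2:escaped
Exit steps: [2, 3, 1]
First to escape: p2 at step 1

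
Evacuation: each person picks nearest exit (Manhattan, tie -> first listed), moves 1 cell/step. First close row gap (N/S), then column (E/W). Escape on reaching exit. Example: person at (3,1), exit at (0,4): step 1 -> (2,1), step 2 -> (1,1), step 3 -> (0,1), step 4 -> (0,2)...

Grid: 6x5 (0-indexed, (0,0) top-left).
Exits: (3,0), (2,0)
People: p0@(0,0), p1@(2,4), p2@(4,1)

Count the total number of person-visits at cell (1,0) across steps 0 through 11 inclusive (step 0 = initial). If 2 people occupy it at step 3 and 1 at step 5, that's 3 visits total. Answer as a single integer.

Answer: 1

Derivation:
Step 0: p0@(0,0) p1@(2,4) p2@(4,1) -> at (1,0): 0 [-], cum=0
Step 1: p0@(1,0) p1@(2,3) p2@(3,1) -> at (1,0): 1 [p0], cum=1
Step 2: p0@ESC p1@(2,2) p2@ESC -> at (1,0): 0 [-], cum=1
Step 3: p0@ESC p1@(2,1) p2@ESC -> at (1,0): 0 [-], cum=1
Step 4: p0@ESC p1@ESC p2@ESC -> at (1,0): 0 [-], cum=1
Total visits = 1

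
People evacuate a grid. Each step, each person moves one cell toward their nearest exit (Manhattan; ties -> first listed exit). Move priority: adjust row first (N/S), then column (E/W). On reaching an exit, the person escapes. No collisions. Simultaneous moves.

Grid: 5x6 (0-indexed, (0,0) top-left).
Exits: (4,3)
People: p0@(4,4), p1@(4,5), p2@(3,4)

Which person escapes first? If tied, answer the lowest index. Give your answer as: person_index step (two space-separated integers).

Answer: 0 1

Derivation:
Step 1: p0:(4,4)->(4,3)->EXIT | p1:(4,5)->(4,4) | p2:(3,4)->(4,4)
Step 2: p0:escaped | p1:(4,4)->(4,3)->EXIT | p2:(4,4)->(4,3)->EXIT
Exit steps: [1, 2, 2]
First to escape: p0 at step 1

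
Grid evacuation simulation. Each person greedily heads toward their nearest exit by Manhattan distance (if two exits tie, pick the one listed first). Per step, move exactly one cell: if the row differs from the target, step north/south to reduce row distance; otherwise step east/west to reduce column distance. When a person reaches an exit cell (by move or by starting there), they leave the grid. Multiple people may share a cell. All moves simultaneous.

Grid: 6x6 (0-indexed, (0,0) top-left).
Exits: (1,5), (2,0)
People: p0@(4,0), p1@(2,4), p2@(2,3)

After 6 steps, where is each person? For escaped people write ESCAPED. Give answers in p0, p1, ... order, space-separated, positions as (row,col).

Step 1: p0:(4,0)->(3,0) | p1:(2,4)->(1,4) | p2:(2,3)->(1,3)
Step 2: p0:(3,0)->(2,0)->EXIT | p1:(1,4)->(1,5)->EXIT | p2:(1,3)->(1,4)
Step 3: p0:escaped | p1:escaped | p2:(1,4)->(1,5)->EXIT

ESCAPED ESCAPED ESCAPED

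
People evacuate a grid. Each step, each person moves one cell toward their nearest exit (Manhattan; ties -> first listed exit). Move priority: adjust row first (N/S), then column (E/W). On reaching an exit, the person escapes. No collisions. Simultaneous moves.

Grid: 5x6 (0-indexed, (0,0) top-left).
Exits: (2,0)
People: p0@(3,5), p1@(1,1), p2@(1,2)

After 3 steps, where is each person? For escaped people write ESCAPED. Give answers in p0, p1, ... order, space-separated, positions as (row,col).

Step 1: p0:(3,5)->(2,5) | p1:(1,1)->(2,1) | p2:(1,2)->(2,2)
Step 2: p0:(2,5)->(2,4) | p1:(2,1)->(2,0)->EXIT | p2:(2,2)->(2,1)
Step 3: p0:(2,4)->(2,3) | p1:escaped | p2:(2,1)->(2,0)->EXIT

(2,3) ESCAPED ESCAPED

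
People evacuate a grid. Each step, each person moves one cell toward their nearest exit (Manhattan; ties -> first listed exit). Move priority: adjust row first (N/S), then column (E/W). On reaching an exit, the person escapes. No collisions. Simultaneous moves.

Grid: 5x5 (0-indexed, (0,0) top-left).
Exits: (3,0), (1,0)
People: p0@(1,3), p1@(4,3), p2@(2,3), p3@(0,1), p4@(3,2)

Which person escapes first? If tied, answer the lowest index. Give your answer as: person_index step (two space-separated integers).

Step 1: p0:(1,3)->(1,2) | p1:(4,3)->(3,3) | p2:(2,3)->(3,3) | p3:(0,1)->(1,1) | p4:(3,2)->(3,1)
Step 2: p0:(1,2)->(1,1) | p1:(3,3)->(3,2) | p2:(3,3)->(3,2) | p3:(1,1)->(1,0)->EXIT | p4:(3,1)->(3,0)->EXIT
Step 3: p0:(1,1)->(1,0)->EXIT | p1:(3,2)->(3,1) | p2:(3,2)->(3,1) | p3:escaped | p4:escaped
Step 4: p0:escaped | p1:(3,1)->(3,0)->EXIT | p2:(3,1)->(3,0)->EXIT | p3:escaped | p4:escaped
Exit steps: [3, 4, 4, 2, 2]
First to escape: p3 at step 2

Answer: 3 2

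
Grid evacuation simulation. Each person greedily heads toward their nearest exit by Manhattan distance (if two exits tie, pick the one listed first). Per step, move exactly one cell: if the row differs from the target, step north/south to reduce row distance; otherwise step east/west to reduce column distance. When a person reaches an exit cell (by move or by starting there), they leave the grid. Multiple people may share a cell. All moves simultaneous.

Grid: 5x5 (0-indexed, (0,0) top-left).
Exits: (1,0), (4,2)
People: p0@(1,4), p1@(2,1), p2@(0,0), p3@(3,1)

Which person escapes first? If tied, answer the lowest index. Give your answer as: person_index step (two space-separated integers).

Step 1: p0:(1,4)->(1,3) | p1:(2,1)->(1,1) | p2:(0,0)->(1,0)->EXIT | p3:(3,1)->(4,1)
Step 2: p0:(1,3)->(1,2) | p1:(1,1)->(1,0)->EXIT | p2:escaped | p3:(4,1)->(4,2)->EXIT
Step 3: p0:(1,2)->(1,1) | p1:escaped | p2:escaped | p3:escaped
Step 4: p0:(1,1)->(1,0)->EXIT | p1:escaped | p2:escaped | p3:escaped
Exit steps: [4, 2, 1, 2]
First to escape: p2 at step 1

Answer: 2 1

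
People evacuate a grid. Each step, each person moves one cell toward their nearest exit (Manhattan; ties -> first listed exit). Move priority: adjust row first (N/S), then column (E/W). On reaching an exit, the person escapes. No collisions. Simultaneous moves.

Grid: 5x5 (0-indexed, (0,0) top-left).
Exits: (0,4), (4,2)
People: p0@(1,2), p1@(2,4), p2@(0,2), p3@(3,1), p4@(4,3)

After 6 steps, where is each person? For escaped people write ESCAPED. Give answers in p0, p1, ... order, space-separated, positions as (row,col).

Step 1: p0:(1,2)->(0,2) | p1:(2,4)->(1,4) | p2:(0,2)->(0,3) | p3:(3,1)->(4,1) | p4:(4,3)->(4,2)->EXIT
Step 2: p0:(0,2)->(0,3) | p1:(1,4)->(0,4)->EXIT | p2:(0,3)->(0,4)->EXIT | p3:(4,1)->(4,2)->EXIT | p4:escaped
Step 3: p0:(0,3)->(0,4)->EXIT | p1:escaped | p2:escaped | p3:escaped | p4:escaped

ESCAPED ESCAPED ESCAPED ESCAPED ESCAPED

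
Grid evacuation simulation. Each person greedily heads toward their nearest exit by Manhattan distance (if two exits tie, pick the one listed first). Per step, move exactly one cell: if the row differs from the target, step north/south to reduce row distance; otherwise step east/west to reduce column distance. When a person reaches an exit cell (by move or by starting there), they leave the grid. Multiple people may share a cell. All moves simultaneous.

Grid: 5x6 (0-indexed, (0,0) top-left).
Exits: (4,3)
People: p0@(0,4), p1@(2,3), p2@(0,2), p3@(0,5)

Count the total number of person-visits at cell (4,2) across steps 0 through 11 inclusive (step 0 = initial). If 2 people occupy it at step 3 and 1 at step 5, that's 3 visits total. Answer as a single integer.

Step 0: p0@(0,4) p1@(2,3) p2@(0,2) p3@(0,5) -> at (4,2): 0 [-], cum=0
Step 1: p0@(1,4) p1@(3,3) p2@(1,2) p3@(1,5) -> at (4,2): 0 [-], cum=0
Step 2: p0@(2,4) p1@ESC p2@(2,2) p3@(2,5) -> at (4,2): 0 [-], cum=0
Step 3: p0@(3,4) p1@ESC p2@(3,2) p3@(3,5) -> at (4,2): 0 [-], cum=0
Step 4: p0@(4,4) p1@ESC p2@(4,2) p3@(4,5) -> at (4,2): 1 [p2], cum=1
Step 5: p0@ESC p1@ESC p2@ESC p3@(4,4) -> at (4,2): 0 [-], cum=1
Step 6: p0@ESC p1@ESC p2@ESC p3@ESC -> at (4,2): 0 [-], cum=1
Total visits = 1

Answer: 1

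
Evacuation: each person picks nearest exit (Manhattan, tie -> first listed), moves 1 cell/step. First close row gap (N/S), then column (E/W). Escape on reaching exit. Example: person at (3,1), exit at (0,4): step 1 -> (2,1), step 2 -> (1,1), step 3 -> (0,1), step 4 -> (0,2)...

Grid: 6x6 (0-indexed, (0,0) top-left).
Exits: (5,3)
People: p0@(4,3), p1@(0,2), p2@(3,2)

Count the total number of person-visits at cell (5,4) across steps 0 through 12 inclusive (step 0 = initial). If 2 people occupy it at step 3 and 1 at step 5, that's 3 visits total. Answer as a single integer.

Answer: 0

Derivation:
Step 0: p0@(4,3) p1@(0,2) p2@(3,2) -> at (5,4): 0 [-], cum=0
Step 1: p0@ESC p1@(1,2) p2@(4,2) -> at (5,4): 0 [-], cum=0
Step 2: p0@ESC p1@(2,2) p2@(5,2) -> at (5,4): 0 [-], cum=0
Step 3: p0@ESC p1@(3,2) p2@ESC -> at (5,4): 0 [-], cum=0
Step 4: p0@ESC p1@(4,2) p2@ESC -> at (5,4): 0 [-], cum=0
Step 5: p0@ESC p1@(5,2) p2@ESC -> at (5,4): 0 [-], cum=0
Step 6: p0@ESC p1@ESC p2@ESC -> at (5,4): 0 [-], cum=0
Total visits = 0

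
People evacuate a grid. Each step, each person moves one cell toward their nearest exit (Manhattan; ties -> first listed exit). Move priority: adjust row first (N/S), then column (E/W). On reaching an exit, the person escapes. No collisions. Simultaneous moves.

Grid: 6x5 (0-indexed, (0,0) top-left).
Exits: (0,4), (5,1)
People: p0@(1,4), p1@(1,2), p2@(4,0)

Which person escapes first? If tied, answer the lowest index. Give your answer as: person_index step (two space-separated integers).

Answer: 0 1

Derivation:
Step 1: p0:(1,4)->(0,4)->EXIT | p1:(1,2)->(0,2) | p2:(4,0)->(5,0)
Step 2: p0:escaped | p1:(0,2)->(0,3) | p2:(5,0)->(5,1)->EXIT
Step 3: p0:escaped | p1:(0,3)->(0,4)->EXIT | p2:escaped
Exit steps: [1, 3, 2]
First to escape: p0 at step 1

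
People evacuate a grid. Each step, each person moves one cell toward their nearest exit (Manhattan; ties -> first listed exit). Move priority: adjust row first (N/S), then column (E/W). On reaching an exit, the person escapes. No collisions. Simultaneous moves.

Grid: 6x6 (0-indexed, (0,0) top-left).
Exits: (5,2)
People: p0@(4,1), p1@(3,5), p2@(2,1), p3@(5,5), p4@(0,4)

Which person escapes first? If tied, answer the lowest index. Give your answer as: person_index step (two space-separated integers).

Step 1: p0:(4,1)->(5,1) | p1:(3,5)->(4,5) | p2:(2,1)->(3,1) | p3:(5,5)->(5,4) | p4:(0,4)->(1,4)
Step 2: p0:(5,1)->(5,2)->EXIT | p1:(4,5)->(5,5) | p2:(3,1)->(4,1) | p3:(5,4)->(5,3) | p4:(1,4)->(2,4)
Step 3: p0:escaped | p1:(5,5)->(5,4) | p2:(4,1)->(5,1) | p3:(5,3)->(5,2)->EXIT | p4:(2,4)->(3,4)
Step 4: p0:escaped | p1:(5,4)->(5,3) | p2:(5,1)->(5,2)->EXIT | p3:escaped | p4:(3,4)->(4,4)
Step 5: p0:escaped | p1:(5,3)->(5,2)->EXIT | p2:escaped | p3:escaped | p4:(4,4)->(5,4)
Step 6: p0:escaped | p1:escaped | p2:escaped | p3:escaped | p4:(5,4)->(5,3)
Step 7: p0:escaped | p1:escaped | p2:escaped | p3:escaped | p4:(5,3)->(5,2)->EXIT
Exit steps: [2, 5, 4, 3, 7]
First to escape: p0 at step 2

Answer: 0 2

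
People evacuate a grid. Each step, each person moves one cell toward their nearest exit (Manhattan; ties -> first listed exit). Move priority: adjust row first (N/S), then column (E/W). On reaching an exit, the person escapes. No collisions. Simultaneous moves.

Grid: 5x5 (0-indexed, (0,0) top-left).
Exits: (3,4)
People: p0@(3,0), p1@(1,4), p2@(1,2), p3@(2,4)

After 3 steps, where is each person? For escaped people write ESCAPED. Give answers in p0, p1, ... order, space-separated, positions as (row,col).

Step 1: p0:(3,0)->(3,1) | p1:(1,4)->(2,4) | p2:(1,2)->(2,2) | p3:(2,4)->(3,4)->EXIT
Step 2: p0:(3,1)->(3,2) | p1:(2,4)->(3,4)->EXIT | p2:(2,2)->(3,2) | p3:escaped
Step 3: p0:(3,2)->(3,3) | p1:escaped | p2:(3,2)->(3,3) | p3:escaped

(3,3) ESCAPED (3,3) ESCAPED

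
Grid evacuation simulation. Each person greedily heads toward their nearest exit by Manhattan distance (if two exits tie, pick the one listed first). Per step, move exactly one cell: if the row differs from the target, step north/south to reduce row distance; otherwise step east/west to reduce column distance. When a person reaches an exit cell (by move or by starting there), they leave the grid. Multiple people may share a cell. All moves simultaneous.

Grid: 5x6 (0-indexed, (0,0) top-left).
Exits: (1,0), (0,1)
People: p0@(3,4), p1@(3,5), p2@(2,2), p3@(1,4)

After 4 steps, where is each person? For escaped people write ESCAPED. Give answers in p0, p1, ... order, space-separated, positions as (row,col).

Step 1: p0:(3,4)->(2,4) | p1:(3,5)->(2,5) | p2:(2,2)->(1,2) | p3:(1,4)->(1,3)
Step 2: p0:(2,4)->(1,4) | p1:(2,5)->(1,5) | p2:(1,2)->(1,1) | p3:(1,3)->(1,2)
Step 3: p0:(1,4)->(1,3) | p1:(1,5)->(1,4) | p2:(1,1)->(1,0)->EXIT | p3:(1,2)->(1,1)
Step 4: p0:(1,3)->(1,2) | p1:(1,4)->(1,3) | p2:escaped | p3:(1,1)->(1,0)->EXIT

(1,2) (1,3) ESCAPED ESCAPED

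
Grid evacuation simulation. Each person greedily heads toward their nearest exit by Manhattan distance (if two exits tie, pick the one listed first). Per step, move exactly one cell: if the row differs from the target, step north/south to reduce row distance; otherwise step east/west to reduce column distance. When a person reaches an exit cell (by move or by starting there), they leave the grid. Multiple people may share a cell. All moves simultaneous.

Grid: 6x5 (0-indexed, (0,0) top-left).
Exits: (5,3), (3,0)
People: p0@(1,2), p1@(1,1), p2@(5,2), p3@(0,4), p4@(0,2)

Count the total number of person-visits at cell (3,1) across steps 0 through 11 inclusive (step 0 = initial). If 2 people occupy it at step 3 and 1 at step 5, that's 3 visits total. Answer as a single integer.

Answer: 3

Derivation:
Step 0: p0@(1,2) p1@(1,1) p2@(5,2) p3@(0,4) p4@(0,2) -> at (3,1): 0 [-], cum=0
Step 1: p0@(2,2) p1@(2,1) p2@ESC p3@(1,4) p4@(1,2) -> at (3,1): 0 [-], cum=0
Step 2: p0@(3,2) p1@(3,1) p2@ESC p3@(2,4) p4@(2,2) -> at (3,1): 1 [p1], cum=1
Step 3: p0@(3,1) p1@ESC p2@ESC p3@(3,4) p4@(3,2) -> at (3,1): 1 [p0], cum=2
Step 4: p0@ESC p1@ESC p2@ESC p3@(4,4) p4@(3,1) -> at (3,1): 1 [p4], cum=3
Step 5: p0@ESC p1@ESC p2@ESC p3@(5,4) p4@ESC -> at (3,1): 0 [-], cum=3
Step 6: p0@ESC p1@ESC p2@ESC p3@ESC p4@ESC -> at (3,1): 0 [-], cum=3
Total visits = 3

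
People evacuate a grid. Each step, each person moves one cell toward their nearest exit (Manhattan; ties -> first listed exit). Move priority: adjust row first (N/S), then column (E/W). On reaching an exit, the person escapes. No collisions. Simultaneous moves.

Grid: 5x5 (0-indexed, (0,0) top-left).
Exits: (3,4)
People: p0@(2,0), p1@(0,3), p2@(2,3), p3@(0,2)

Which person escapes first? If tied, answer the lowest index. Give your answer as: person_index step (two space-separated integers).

Answer: 2 2

Derivation:
Step 1: p0:(2,0)->(3,0) | p1:(0,3)->(1,3) | p2:(2,3)->(3,3) | p3:(0,2)->(1,2)
Step 2: p0:(3,0)->(3,1) | p1:(1,3)->(2,3) | p2:(3,3)->(3,4)->EXIT | p3:(1,2)->(2,2)
Step 3: p0:(3,1)->(3,2) | p1:(2,3)->(3,3) | p2:escaped | p3:(2,2)->(3,2)
Step 4: p0:(3,2)->(3,3) | p1:(3,3)->(3,4)->EXIT | p2:escaped | p3:(3,2)->(3,3)
Step 5: p0:(3,3)->(3,4)->EXIT | p1:escaped | p2:escaped | p3:(3,3)->(3,4)->EXIT
Exit steps: [5, 4, 2, 5]
First to escape: p2 at step 2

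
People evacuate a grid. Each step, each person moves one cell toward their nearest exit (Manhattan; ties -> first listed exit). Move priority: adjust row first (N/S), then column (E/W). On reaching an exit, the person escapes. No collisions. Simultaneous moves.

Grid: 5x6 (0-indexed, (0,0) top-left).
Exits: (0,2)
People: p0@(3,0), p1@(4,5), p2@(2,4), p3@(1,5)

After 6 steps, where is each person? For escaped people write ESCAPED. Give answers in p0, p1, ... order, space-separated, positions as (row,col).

Step 1: p0:(3,0)->(2,0) | p1:(4,5)->(3,5) | p2:(2,4)->(1,4) | p3:(1,5)->(0,5)
Step 2: p0:(2,0)->(1,0) | p1:(3,5)->(2,5) | p2:(1,4)->(0,4) | p3:(0,5)->(0,4)
Step 3: p0:(1,0)->(0,0) | p1:(2,5)->(1,5) | p2:(0,4)->(0,3) | p3:(0,4)->(0,3)
Step 4: p0:(0,0)->(0,1) | p1:(1,5)->(0,5) | p2:(0,3)->(0,2)->EXIT | p3:(0,3)->(0,2)->EXIT
Step 5: p0:(0,1)->(0,2)->EXIT | p1:(0,5)->(0,4) | p2:escaped | p3:escaped
Step 6: p0:escaped | p1:(0,4)->(0,3) | p2:escaped | p3:escaped

ESCAPED (0,3) ESCAPED ESCAPED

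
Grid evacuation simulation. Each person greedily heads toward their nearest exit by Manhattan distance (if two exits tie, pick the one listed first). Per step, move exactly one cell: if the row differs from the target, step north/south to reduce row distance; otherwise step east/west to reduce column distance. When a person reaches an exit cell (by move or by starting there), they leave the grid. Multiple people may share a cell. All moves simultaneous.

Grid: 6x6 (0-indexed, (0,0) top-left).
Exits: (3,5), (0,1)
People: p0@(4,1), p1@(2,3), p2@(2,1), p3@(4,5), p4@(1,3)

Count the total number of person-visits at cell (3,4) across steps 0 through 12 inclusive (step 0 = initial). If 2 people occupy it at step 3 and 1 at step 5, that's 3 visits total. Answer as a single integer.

Answer: 1

Derivation:
Step 0: p0@(4,1) p1@(2,3) p2@(2,1) p3@(4,5) p4@(1,3) -> at (3,4): 0 [-], cum=0
Step 1: p0@(3,1) p1@(3,3) p2@(1,1) p3@ESC p4@(0,3) -> at (3,4): 0 [-], cum=0
Step 2: p0@(2,1) p1@(3,4) p2@ESC p3@ESC p4@(0,2) -> at (3,4): 1 [p1], cum=1
Step 3: p0@(1,1) p1@ESC p2@ESC p3@ESC p4@ESC -> at (3,4): 0 [-], cum=1
Step 4: p0@ESC p1@ESC p2@ESC p3@ESC p4@ESC -> at (3,4): 0 [-], cum=1
Total visits = 1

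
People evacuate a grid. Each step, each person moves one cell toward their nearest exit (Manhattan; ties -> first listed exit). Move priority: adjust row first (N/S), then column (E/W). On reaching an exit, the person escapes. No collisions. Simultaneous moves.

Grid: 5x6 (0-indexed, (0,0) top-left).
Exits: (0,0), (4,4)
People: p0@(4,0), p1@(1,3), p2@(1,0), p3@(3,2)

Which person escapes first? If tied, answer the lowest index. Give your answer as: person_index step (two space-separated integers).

Step 1: p0:(4,0)->(3,0) | p1:(1,3)->(0,3) | p2:(1,0)->(0,0)->EXIT | p3:(3,2)->(4,2)
Step 2: p0:(3,0)->(2,0) | p1:(0,3)->(0,2) | p2:escaped | p3:(4,2)->(4,3)
Step 3: p0:(2,0)->(1,0) | p1:(0,2)->(0,1) | p2:escaped | p3:(4,3)->(4,4)->EXIT
Step 4: p0:(1,0)->(0,0)->EXIT | p1:(0,1)->(0,0)->EXIT | p2:escaped | p3:escaped
Exit steps: [4, 4, 1, 3]
First to escape: p2 at step 1

Answer: 2 1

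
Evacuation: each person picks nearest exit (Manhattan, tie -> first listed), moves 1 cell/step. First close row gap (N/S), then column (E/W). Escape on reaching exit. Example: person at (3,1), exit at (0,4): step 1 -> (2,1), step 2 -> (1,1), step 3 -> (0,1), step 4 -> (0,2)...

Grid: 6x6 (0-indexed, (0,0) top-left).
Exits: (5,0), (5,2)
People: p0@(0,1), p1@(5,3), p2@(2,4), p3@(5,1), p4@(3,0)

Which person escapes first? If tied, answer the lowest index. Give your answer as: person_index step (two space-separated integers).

Step 1: p0:(0,1)->(1,1) | p1:(5,3)->(5,2)->EXIT | p2:(2,4)->(3,4) | p3:(5,1)->(5,0)->EXIT | p4:(3,0)->(4,0)
Step 2: p0:(1,1)->(2,1) | p1:escaped | p2:(3,4)->(4,4) | p3:escaped | p4:(4,0)->(5,0)->EXIT
Step 3: p0:(2,1)->(3,1) | p1:escaped | p2:(4,4)->(5,4) | p3:escaped | p4:escaped
Step 4: p0:(3,1)->(4,1) | p1:escaped | p2:(5,4)->(5,3) | p3:escaped | p4:escaped
Step 5: p0:(4,1)->(5,1) | p1:escaped | p2:(5,3)->(5,2)->EXIT | p3:escaped | p4:escaped
Step 6: p0:(5,1)->(5,0)->EXIT | p1:escaped | p2:escaped | p3:escaped | p4:escaped
Exit steps: [6, 1, 5, 1, 2]
First to escape: p1 at step 1

Answer: 1 1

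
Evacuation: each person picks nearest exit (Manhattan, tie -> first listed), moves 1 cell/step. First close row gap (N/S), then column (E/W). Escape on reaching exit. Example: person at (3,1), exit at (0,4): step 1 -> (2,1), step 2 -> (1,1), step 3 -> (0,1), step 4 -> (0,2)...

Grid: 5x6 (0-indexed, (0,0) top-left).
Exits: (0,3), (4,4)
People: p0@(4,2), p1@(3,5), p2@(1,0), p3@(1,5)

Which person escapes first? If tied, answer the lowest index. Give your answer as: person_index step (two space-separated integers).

Step 1: p0:(4,2)->(4,3) | p1:(3,5)->(4,5) | p2:(1,0)->(0,0) | p3:(1,5)->(0,5)
Step 2: p0:(4,3)->(4,4)->EXIT | p1:(4,5)->(4,4)->EXIT | p2:(0,0)->(0,1) | p3:(0,5)->(0,4)
Step 3: p0:escaped | p1:escaped | p2:(0,1)->(0,2) | p3:(0,4)->(0,3)->EXIT
Step 4: p0:escaped | p1:escaped | p2:(0,2)->(0,3)->EXIT | p3:escaped
Exit steps: [2, 2, 4, 3]
First to escape: p0 at step 2

Answer: 0 2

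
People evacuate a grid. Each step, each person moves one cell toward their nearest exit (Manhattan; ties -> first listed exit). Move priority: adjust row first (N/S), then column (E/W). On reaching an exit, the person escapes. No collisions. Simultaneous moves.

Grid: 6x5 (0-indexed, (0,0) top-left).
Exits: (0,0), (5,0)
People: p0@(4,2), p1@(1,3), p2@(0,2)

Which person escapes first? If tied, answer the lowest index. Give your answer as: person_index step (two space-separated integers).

Answer: 2 2

Derivation:
Step 1: p0:(4,2)->(5,2) | p1:(1,3)->(0,3) | p2:(0,2)->(0,1)
Step 2: p0:(5,2)->(5,1) | p1:(0,3)->(0,2) | p2:(0,1)->(0,0)->EXIT
Step 3: p0:(5,1)->(5,0)->EXIT | p1:(0,2)->(0,1) | p2:escaped
Step 4: p0:escaped | p1:(0,1)->(0,0)->EXIT | p2:escaped
Exit steps: [3, 4, 2]
First to escape: p2 at step 2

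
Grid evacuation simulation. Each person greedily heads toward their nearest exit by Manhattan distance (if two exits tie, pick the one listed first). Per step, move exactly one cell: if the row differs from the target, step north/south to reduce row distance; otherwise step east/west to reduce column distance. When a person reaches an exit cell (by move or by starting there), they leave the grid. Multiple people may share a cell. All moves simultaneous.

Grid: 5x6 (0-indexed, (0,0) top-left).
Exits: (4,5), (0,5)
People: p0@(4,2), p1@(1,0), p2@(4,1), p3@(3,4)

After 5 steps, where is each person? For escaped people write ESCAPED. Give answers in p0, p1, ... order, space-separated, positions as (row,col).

Step 1: p0:(4,2)->(4,3) | p1:(1,0)->(0,0) | p2:(4,1)->(4,2) | p3:(3,4)->(4,4)
Step 2: p0:(4,3)->(4,4) | p1:(0,0)->(0,1) | p2:(4,2)->(4,3) | p3:(4,4)->(4,5)->EXIT
Step 3: p0:(4,4)->(4,5)->EXIT | p1:(0,1)->(0,2) | p2:(4,3)->(4,4) | p3:escaped
Step 4: p0:escaped | p1:(0,2)->(0,3) | p2:(4,4)->(4,5)->EXIT | p3:escaped
Step 5: p0:escaped | p1:(0,3)->(0,4) | p2:escaped | p3:escaped

ESCAPED (0,4) ESCAPED ESCAPED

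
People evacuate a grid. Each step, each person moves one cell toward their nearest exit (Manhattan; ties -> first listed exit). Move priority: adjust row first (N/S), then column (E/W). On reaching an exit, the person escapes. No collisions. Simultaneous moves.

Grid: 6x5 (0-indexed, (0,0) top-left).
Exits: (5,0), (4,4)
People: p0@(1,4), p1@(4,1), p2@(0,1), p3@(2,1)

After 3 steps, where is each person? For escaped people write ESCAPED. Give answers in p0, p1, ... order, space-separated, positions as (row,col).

Step 1: p0:(1,4)->(2,4) | p1:(4,1)->(5,1) | p2:(0,1)->(1,1) | p3:(2,1)->(3,1)
Step 2: p0:(2,4)->(3,4) | p1:(5,1)->(5,0)->EXIT | p2:(1,1)->(2,1) | p3:(3,1)->(4,1)
Step 3: p0:(3,4)->(4,4)->EXIT | p1:escaped | p2:(2,1)->(3,1) | p3:(4,1)->(5,1)

ESCAPED ESCAPED (3,1) (5,1)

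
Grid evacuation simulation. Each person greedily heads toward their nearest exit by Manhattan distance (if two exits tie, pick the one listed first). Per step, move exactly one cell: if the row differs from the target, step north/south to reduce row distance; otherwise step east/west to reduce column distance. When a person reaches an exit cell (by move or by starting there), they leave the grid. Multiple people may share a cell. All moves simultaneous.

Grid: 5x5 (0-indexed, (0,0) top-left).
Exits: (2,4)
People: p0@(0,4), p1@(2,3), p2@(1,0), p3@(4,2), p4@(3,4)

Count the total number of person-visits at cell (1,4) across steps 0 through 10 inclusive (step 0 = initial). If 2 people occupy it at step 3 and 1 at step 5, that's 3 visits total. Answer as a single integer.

Step 0: p0@(0,4) p1@(2,3) p2@(1,0) p3@(4,2) p4@(3,4) -> at (1,4): 0 [-], cum=0
Step 1: p0@(1,4) p1@ESC p2@(2,0) p3@(3,2) p4@ESC -> at (1,4): 1 [p0], cum=1
Step 2: p0@ESC p1@ESC p2@(2,1) p3@(2,2) p4@ESC -> at (1,4): 0 [-], cum=1
Step 3: p0@ESC p1@ESC p2@(2,2) p3@(2,3) p4@ESC -> at (1,4): 0 [-], cum=1
Step 4: p0@ESC p1@ESC p2@(2,3) p3@ESC p4@ESC -> at (1,4): 0 [-], cum=1
Step 5: p0@ESC p1@ESC p2@ESC p3@ESC p4@ESC -> at (1,4): 0 [-], cum=1
Total visits = 1

Answer: 1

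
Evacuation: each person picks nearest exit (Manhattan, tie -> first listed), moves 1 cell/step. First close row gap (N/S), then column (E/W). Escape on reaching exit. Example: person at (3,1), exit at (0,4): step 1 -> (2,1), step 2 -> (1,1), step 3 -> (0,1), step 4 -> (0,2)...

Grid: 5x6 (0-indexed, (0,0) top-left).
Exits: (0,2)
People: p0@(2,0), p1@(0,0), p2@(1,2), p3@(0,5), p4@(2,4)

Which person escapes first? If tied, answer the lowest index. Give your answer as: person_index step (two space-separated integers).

Answer: 2 1

Derivation:
Step 1: p0:(2,0)->(1,0) | p1:(0,0)->(0,1) | p2:(1,2)->(0,2)->EXIT | p3:(0,5)->(0,4) | p4:(2,4)->(1,4)
Step 2: p0:(1,0)->(0,0) | p1:(0,1)->(0,2)->EXIT | p2:escaped | p3:(0,4)->(0,3) | p4:(1,4)->(0,4)
Step 3: p0:(0,0)->(0,1) | p1:escaped | p2:escaped | p3:(0,3)->(0,2)->EXIT | p4:(0,4)->(0,3)
Step 4: p0:(0,1)->(0,2)->EXIT | p1:escaped | p2:escaped | p3:escaped | p4:(0,3)->(0,2)->EXIT
Exit steps: [4, 2, 1, 3, 4]
First to escape: p2 at step 1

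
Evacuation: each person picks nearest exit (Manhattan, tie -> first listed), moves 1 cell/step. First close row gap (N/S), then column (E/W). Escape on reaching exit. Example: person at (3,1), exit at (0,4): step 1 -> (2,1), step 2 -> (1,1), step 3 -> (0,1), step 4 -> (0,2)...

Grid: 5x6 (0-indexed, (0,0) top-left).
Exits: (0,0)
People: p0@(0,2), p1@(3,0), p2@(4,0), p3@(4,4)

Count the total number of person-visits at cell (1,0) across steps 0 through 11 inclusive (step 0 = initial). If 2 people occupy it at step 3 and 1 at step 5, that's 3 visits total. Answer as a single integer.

Step 0: p0@(0,2) p1@(3,0) p2@(4,0) p3@(4,4) -> at (1,0): 0 [-], cum=0
Step 1: p0@(0,1) p1@(2,0) p2@(3,0) p3@(3,4) -> at (1,0): 0 [-], cum=0
Step 2: p0@ESC p1@(1,0) p2@(2,0) p3@(2,4) -> at (1,0): 1 [p1], cum=1
Step 3: p0@ESC p1@ESC p2@(1,0) p3@(1,4) -> at (1,0): 1 [p2], cum=2
Step 4: p0@ESC p1@ESC p2@ESC p3@(0,4) -> at (1,0): 0 [-], cum=2
Step 5: p0@ESC p1@ESC p2@ESC p3@(0,3) -> at (1,0): 0 [-], cum=2
Step 6: p0@ESC p1@ESC p2@ESC p3@(0,2) -> at (1,0): 0 [-], cum=2
Step 7: p0@ESC p1@ESC p2@ESC p3@(0,1) -> at (1,0): 0 [-], cum=2
Step 8: p0@ESC p1@ESC p2@ESC p3@ESC -> at (1,0): 0 [-], cum=2
Total visits = 2

Answer: 2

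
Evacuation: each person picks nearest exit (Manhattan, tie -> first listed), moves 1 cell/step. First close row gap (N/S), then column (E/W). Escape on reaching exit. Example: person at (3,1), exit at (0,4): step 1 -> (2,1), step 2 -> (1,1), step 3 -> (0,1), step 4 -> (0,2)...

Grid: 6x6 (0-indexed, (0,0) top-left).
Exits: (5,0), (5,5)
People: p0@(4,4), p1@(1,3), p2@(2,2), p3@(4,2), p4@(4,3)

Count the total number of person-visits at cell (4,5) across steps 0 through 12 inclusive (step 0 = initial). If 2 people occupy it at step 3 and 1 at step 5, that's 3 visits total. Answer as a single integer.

Answer: 0

Derivation:
Step 0: p0@(4,4) p1@(1,3) p2@(2,2) p3@(4,2) p4@(4,3) -> at (4,5): 0 [-], cum=0
Step 1: p0@(5,4) p1@(2,3) p2@(3,2) p3@(5,2) p4@(5,3) -> at (4,5): 0 [-], cum=0
Step 2: p0@ESC p1@(3,3) p2@(4,2) p3@(5,1) p4@(5,4) -> at (4,5): 0 [-], cum=0
Step 3: p0@ESC p1@(4,3) p2@(5,2) p3@ESC p4@ESC -> at (4,5): 0 [-], cum=0
Step 4: p0@ESC p1@(5,3) p2@(5,1) p3@ESC p4@ESC -> at (4,5): 0 [-], cum=0
Step 5: p0@ESC p1@(5,4) p2@ESC p3@ESC p4@ESC -> at (4,5): 0 [-], cum=0
Step 6: p0@ESC p1@ESC p2@ESC p3@ESC p4@ESC -> at (4,5): 0 [-], cum=0
Total visits = 0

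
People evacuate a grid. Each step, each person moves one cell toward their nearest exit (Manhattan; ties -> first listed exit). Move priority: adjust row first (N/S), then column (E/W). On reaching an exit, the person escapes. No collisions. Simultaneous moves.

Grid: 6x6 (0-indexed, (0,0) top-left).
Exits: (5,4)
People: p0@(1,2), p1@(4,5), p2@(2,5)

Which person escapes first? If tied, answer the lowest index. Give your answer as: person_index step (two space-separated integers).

Step 1: p0:(1,2)->(2,2) | p1:(4,5)->(5,5) | p2:(2,5)->(3,5)
Step 2: p0:(2,2)->(3,2) | p1:(5,5)->(5,4)->EXIT | p2:(3,5)->(4,5)
Step 3: p0:(3,2)->(4,2) | p1:escaped | p2:(4,5)->(5,5)
Step 4: p0:(4,2)->(5,2) | p1:escaped | p2:(5,5)->(5,4)->EXIT
Step 5: p0:(5,2)->(5,3) | p1:escaped | p2:escaped
Step 6: p0:(5,3)->(5,4)->EXIT | p1:escaped | p2:escaped
Exit steps: [6, 2, 4]
First to escape: p1 at step 2

Answer: 1 2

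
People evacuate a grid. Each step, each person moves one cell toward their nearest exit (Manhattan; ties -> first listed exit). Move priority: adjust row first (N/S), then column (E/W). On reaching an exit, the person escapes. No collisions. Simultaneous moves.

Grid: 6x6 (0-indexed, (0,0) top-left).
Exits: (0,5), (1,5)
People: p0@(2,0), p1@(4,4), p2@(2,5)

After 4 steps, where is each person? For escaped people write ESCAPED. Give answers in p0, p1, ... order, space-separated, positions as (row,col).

Step 1: p0:(2,0)->(1,0) | p1:(4,4)->(3,4) | p2:(2,5)->(1,5)->EXIT
Step 2: p0:(1,0)->(1,1) | p1:(3,4)->(2,4) | p2:escaped
Step 3: p0:(1,1)->(1,2) | p1:(2,4)->(1,4) | p2:escaped
Step 4: p0:(1,2)->(1,3) | p1:(1,4)->(1,5)->EXIT | p2:escaped

(1,3) ESCAPED ESCAPED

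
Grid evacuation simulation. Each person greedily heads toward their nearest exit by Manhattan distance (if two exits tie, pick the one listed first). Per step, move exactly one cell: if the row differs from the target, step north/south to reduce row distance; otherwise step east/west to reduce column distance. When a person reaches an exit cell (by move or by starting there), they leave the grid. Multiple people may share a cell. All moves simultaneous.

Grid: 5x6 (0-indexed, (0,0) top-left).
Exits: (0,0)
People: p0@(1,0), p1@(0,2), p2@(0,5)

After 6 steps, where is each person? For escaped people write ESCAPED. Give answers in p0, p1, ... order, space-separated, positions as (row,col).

Step 1: p0:(1,0)->(0,0)->EXIT | p1:(0,2)->(0,1) | p2:(0,5)->(0,4)
Step 2: p0:escaped | p1:(0,1)->(0,0)->EXIT | p2:(0,4)->(0,3)
Step 3: p0:escaped | p1:escaped | p2:(0,3)->(0,2)
Step 4: p0:escaped | p1:escaped | p2:(0,2)->(0,1)
Step 5: p0:escaped | p1:escaped | p2:(0,1)->(0,0)->EXIT

ESCAPED ESCAPED ESCAPED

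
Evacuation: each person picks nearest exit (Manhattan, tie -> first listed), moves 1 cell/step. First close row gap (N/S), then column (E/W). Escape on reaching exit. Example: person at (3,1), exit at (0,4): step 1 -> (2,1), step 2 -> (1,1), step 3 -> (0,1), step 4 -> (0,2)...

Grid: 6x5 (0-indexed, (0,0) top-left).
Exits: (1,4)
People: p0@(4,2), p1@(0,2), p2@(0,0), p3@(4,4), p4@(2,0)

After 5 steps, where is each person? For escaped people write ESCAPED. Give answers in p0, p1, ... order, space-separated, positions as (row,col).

Step 1: p0:(4,2)->(3,2) | p1:(0,2)->(1,2) | p2:(0,0)->(1,0) | p3:(4,4)->(3,4) | p4:(2,0)->(1,0)
Step 2: p0:(3,2)->(2,2) | p1:(1,2)->(1,3) | p2:(1,0)->(1,1) | p3:(3,4)->(2,4) | p4:(1,0)->(1,1)
Step 3: p0:(2,2)->(1,2) | p1:(1,3)->(1,4)->EXIT | p2:(1,1)->(1,2) | p3:(2,4)->(1,4)->EXIT | p4:(1,1)->(1,2)
Step 4: p0:(1,2)->(1,3) | p1:escaped | p2:(1,2)->(1,3) | p3:escaped | p4:(1,2)->(1,3)
Step 5: p0:(1,3)->(1,4)->EXIT | p1:escaped | p2:(1,3)->(1,4)->EXIT | p3:escaped | p4:(1,3)->(1,4)->EXIT

ESCAPED ESCAPED ESCAPED ESCAPED ESCAPED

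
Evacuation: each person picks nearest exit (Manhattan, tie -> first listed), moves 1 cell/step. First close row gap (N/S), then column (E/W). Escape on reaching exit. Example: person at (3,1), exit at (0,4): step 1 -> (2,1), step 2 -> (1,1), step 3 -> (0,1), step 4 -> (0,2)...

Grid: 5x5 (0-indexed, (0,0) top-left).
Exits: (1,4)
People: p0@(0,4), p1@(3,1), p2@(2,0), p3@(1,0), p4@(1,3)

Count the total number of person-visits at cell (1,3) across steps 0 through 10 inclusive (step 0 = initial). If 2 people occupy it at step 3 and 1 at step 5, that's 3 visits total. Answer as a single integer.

Step 0: p0@(0,4) p1@(3,1) p2@(2,0) p3@(1,0) p4@(1,3) -> at (1,3): 1 [p4], cum=1
Step 1: p0@ESC p1@(2,1) p2@(1,0) p3@(1,1) p4@ESC -> at (1,3): 0 [-], cum=1
Step 2: p0@ESC p1@(1,1) p2@(1,1) p3@(1,2) p4@ESC -> at (1,3): 0 [-], cum=1
Step 3: p0@ESC p1@(1,2) p2@(1,2) p3@(1,3) p4@ESC -> at (1,3): 1 [p3], cum=2
Step 4: p0@ESC p1@(1,3) p2@(1,3) p3@ESC p4@ESC -> at (1,3): 2 [p1,p2], cum=4
Step 5: p0@ESC p1@ESC p2@ESC p3@ESC p4@ESC -> at (1,3): 0 [-], cum=4
Total visits = 4

Answer: 4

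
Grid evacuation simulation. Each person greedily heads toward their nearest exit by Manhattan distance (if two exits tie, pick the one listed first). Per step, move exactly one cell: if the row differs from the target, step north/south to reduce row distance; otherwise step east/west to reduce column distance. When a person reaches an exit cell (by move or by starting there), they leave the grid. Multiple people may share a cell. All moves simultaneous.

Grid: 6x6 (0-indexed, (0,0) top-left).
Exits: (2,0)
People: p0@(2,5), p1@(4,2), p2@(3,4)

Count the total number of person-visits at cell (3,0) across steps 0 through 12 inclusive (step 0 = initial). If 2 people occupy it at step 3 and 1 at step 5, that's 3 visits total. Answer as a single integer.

Step 0: p0@(2,5) p1@(4,2) p2@(3,4) -> at (3,0): 0 [-], cum=0
Step 1: p0@(2,4) p1@(3,2) p2@(2,4) -> at (3,0): 0 [-], cum=0
Step 2: p0@(2,3) p1@(2,2) p2@(2,3) -> at (3,0): 0 [-], cum=0
Step 3: p0@(2,2) p1@(2,1) p2@(2,2) -> at (3,0): 0 [-], cum=0
Step 4: p0@(2,1) p1@ESC p2@(2,1) -> at (3,0): 0 [-], cum=0
Step 5: p0@ESC p1@ESC p2@ESC -> at (3,0): 0 [-], cum=0
Total visits = 0

Answer: 0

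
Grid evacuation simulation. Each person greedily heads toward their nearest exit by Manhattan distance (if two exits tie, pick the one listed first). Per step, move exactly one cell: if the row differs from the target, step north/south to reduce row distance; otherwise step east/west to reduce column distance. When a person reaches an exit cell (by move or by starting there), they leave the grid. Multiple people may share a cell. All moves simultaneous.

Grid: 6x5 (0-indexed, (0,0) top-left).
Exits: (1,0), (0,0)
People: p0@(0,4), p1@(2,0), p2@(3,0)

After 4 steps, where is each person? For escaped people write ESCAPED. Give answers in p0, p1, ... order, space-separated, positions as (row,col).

Step 1: p0:(0,4)->(0,3) | p1:(2,0)->(1,0)->EXIT | p2:(3,0)->(2,0)
Step 2: p0:(0,3)->(0,2) | p1:escaped | p2:(2,0)->(1,0)->EXIT
Step 3: p0:(0,2)->(0,1) | p1:escaped | p2:escaped
Step 4: p0:(0,1)->(0,0)->EXIT | p1:escaped | p2:escaped

ESCAPED ESCAPED ESCAPED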